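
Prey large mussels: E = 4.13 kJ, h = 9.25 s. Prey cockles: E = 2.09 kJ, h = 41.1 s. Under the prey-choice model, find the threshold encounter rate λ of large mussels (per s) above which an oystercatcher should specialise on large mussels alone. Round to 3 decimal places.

0.014 per s

Drop cockles once their profitability E₂/h₂ falls below the rate achievable on large mussels alone: E₂/h₂ = λE₁/(1 + λh₁).
Solve for λ: λE₁h₂ = E₂(1 + λh₁) → λ(E₁h₂ − E₂h₁) = E₂ → λ = E₂/(E₁h₂ − E₂h₁).
λ = 2.09/(4.13×41.1 − 2.09×9.25) = 2.09/150.4 = 0.0139 per s.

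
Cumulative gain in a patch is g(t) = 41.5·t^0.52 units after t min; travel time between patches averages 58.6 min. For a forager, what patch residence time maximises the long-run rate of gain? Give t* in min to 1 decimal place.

Optimal t* satisfies g'(t*) = g(t*)/(T + t*).
g'(t) = 0.52·41.5·t^-0.48. Setting 0.52·41.5·t^-0.48 = 41.5·t^0.52/(58.6+t) gives 0.52(58.6+t) = t, so 0.48·t = 0.52×58.6.
t* = 0.52×58.6/0.48 = 63.48 min.

63.5 min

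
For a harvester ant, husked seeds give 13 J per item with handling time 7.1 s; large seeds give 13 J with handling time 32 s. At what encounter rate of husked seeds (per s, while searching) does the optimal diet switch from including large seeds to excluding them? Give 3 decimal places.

Drop large seeds once their profitability E₂/h₂ falls below the rate achievable on husked seeds alone: E₂/h₂ = λE₁/(1 + λh₁).
Solve for λ: λE₁h₂ = E₂(1 + λh₁) → λ(E₁h₂ − E₂h₁) = E₂ → λ = E₂/(E₁h₂ − E₂h₁).
λ = 13/(13×32 − 13×7.1) = 13/323.7 = 0.04016 per s.

0.040 per s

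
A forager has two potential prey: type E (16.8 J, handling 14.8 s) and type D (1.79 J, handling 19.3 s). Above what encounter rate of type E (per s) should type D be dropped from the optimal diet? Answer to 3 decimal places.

The zero-one rule: include type D iff E₂/h₂ > λE₁/(1+λh₁). Equality gives the switch point.
λE₁h₂ = E₂ + λE₂h₁ ⇒ λ = E₂/(E₁h₂ − E₂h₁) = 1.79/(324.2 − 26.49) = 0.006012 per s.

0.006 per s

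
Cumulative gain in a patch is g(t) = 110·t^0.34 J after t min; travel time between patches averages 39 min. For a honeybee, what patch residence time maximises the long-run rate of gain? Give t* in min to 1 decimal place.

Optimal t* satisfies g'(t*) = g(t*)/(T + t*).
g'(t) = 0.34·110·t^-0.66. Setting 0.34·110·t^-0.66 = 110·t^0.34/(39+t) gives 0.34(39+t) = t, so 0.66·t = 0.34×39.
t* = 0.34×39/0.66 = 20.09 min.

20.1 min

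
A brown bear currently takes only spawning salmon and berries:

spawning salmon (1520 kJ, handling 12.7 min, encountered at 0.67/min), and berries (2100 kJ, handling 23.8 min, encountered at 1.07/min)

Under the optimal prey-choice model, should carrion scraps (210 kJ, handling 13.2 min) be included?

Intake rate on the current diet: R = (0.67×1520 + 1.07×2100) / (1 + 0.67×12.7 + 1.07×23.8) = 3265/34.98 = 93.36 kJ/min.
carrion scraps: E/h = 210/13.2 = 15.91 kJ/min.
15.91 < 93.36, so adding carrion scraps would lower the average — exclude it.

No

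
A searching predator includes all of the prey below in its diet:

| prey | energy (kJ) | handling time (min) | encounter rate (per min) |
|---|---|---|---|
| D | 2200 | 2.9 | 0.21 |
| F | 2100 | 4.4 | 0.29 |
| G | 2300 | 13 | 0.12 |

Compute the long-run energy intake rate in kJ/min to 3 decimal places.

R = (0.21×2200 + 0.29×2100 + 0.12×2300) / (1 + 0.21×2.9 + 0.29×4.4 + 0.12×13) = 1347/4.445 = 303 kJ/min.

303.037 kJ/min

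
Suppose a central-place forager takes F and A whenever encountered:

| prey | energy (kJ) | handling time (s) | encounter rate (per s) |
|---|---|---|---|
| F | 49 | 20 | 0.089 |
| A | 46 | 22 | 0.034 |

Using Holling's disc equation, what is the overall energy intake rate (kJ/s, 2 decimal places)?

R = (0.089×49 + 0.034×46) / (1 + 0.089×20 + 0.034×22) = 5.925/3.528 = 1.679 kJ/s.

1.68 kJ/s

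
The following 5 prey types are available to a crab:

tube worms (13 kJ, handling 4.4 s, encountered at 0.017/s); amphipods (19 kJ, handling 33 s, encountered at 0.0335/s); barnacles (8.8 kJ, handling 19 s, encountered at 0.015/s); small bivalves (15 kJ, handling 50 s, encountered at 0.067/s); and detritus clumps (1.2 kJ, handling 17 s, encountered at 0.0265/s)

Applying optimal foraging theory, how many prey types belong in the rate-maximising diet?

3

Rank by E/h (kJ/s): tube worms 2.95, amphipods 0.576, barnacles 0.463, small bivalves 0.3, detritus clumps 0.0706. Include each in turn until the next type's E/h falls below the running intake rate.
Rate on top 1: 0.2056. amphipods: 0.576 > 0.2056 → include.
Rate on top 2: 0.3933. barnacles: 0.463 > 0.3933 → include.
Rate on top 3: 0.4014. small bivalves: 0.3 < 0.4014 → exclude; stop.
Optimal diet: tube worms, amphipods, barnacles — 3 of 5 types.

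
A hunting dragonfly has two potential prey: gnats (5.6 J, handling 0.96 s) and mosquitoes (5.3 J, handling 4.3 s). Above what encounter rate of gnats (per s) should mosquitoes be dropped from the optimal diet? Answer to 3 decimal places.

0.279 per s

Drop mosquitoes once their profitability E₂/h₂ falls below the rate achievable on gnats alone: E₂/h₂ = λE₁/(1 + λh₁).
Solve for λ: λE₁h₂ = E₂(1 + λh₁) → λ(E₁h₂ − E₂h₁) = E₂ → λ = E₂/(E₁h₂ − E₂h₁).
λ = 5.3/(5.6×4.3 − 5.3×0.96) = 5.3/18.99 = 0.2791 per s.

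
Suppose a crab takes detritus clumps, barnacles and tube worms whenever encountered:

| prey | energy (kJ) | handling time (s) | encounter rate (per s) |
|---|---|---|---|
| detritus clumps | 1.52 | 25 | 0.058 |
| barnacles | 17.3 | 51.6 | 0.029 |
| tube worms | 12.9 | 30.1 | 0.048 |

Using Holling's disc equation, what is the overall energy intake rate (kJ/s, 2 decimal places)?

R = Σλ_iE_i / (1 + Σλ_ih_i)
Numerator: 0.058×1.52 + 0.029×17.3 + 0.048×12.9 = 1.209
Denominator: 1 + 0.058×25 + 0.029×51.6 + 0.048×30.1 = 5.391
R = 1.209/5.391 = 0.2243 kJ/s

0.22 kJ/s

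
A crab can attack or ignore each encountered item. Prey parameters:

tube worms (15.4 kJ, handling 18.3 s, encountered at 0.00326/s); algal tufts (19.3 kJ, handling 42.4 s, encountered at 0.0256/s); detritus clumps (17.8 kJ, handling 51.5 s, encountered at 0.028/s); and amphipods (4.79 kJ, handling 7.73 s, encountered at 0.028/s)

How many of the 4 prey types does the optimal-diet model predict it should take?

Rank by E/h (kJ/s): tube worms 0.842, amphipods 0.62, algal tufts 0.455, detritus clumps 0.346. Include each in turn until the next type's E/h falls below the running intake rate.
Rate on top 1: 0.04738. amphipods: 0.62 > 0.04738 → include.
Rate on top 2: 0.1444. algal tufts: 0.455 > 0.1444 → include.
Rate on top 3: 0.2873. detritus clumps: 0.346 > 0.2873 → include.
Optimal diet: tube worms, amphipods, algal tufts, detritus clumps — 4 of 4 types.

4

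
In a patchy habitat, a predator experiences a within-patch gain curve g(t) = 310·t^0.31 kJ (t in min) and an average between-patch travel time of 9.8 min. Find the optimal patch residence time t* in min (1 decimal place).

4.4 min

Maximise g(t)/(T+t): set derivative to zero → g'(t)(T+t) = g(t).
g'(t) = 0.31·310·t^-0.69. Setting 0.31·310·t^-0.69 = 310·t^0.31/(9.8+t) gives 0.31(9.8+t) = t, so 0.69·t = 0.31×9.8.
t* = 0.31×9.8/0.69 = 4.403 min.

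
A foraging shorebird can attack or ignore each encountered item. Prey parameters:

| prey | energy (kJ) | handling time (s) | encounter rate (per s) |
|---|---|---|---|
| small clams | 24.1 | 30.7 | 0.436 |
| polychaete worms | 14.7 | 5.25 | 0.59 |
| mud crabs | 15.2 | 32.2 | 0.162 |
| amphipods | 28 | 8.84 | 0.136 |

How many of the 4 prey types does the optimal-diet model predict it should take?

2

E/h in descending order: amphipods 3.17, polychaete worms 2.8, small clams 0.785, mud crabs 0.472 kJ/s. The optimal diet is the largest prefix of this list for which every included type satisfies E_i/h_i > R on the types above it.
Rate on top 1: 1.729. polychaete worms: 2.8 > 1.729 → include.
Rate on top 2: 2.355. small clams: 0.785 < 2.355 → exclude; stop.
Optimal diet: amphipods, polychaete worms — 2 of 4 types.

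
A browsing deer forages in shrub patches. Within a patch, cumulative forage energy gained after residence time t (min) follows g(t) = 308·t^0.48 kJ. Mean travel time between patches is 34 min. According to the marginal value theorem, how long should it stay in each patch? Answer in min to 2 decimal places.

Maximise g(t)/(T+t): set derivative to zero → g'(t)(T+t) = g(t).
g'(t) = 0.48·308·t^-0.52. Setting 0.48·308·t^-0.52 = 308·t^0.48/(34+t) gives 0.48(34+t) = t, so 0.52·t = 0.48×34.
t* = 0.48×34/0.52 = 31.38 min.

31.38 min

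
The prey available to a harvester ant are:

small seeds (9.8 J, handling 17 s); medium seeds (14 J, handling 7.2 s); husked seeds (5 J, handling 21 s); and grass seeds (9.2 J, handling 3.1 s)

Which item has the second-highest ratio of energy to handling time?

medium seeds

Profitability E/h (J/s): small seeds = 9.8/17 = 0.576, medium seeds = 14/7.2 = 1.94, husked seeds = 5/21 = 0.238, grass seeds = 9.2/3.1 = 2.97.
Ranked: grass seeds > medium seeds > small seeds > husked seeds.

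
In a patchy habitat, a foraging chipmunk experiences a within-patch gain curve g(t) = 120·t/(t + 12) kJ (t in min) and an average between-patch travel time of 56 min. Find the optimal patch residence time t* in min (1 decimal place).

Optimal t* satisfies g'(t*) = g(t*)/(T + t*).
g'(t) = 120·12/(t + 12)². Setting 120·12/(t+12)² = 120t/[(t+12)(56+t)] gives 12(56+t) = t(t+12), so t² = 12×56 = 672.
t* = √672 = 25.92 min.

25.9 min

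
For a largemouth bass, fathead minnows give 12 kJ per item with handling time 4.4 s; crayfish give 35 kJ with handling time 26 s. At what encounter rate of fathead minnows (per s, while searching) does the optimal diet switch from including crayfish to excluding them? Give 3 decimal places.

0.222 per s

At the threshold, the rate on fathead minnows alone equals the profitability of crayfish: λ·12/(1 + λ·4.4) = 35/26 = 1.346.
Rearranging, λ(12 − 1.346×4.4) = 1.346, so λ = 1.346/6.077 = 0.2215 per s.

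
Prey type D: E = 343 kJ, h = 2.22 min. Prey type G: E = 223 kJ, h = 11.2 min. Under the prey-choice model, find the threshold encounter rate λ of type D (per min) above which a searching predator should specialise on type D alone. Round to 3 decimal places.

Drop type G once their profitability E₂/h₂ falls below the rate achievable on type D alone: E₂/h₂ = λE₁/(1 + λh₁).
Solve for λ: λE₁h₂ = E₂(1 + λh₁) → λ(E₁h₂ − E₂h₁) = E₂ → λ = E₂/(E₁h₂ − E₂h₁).
λ = 223/(343×11.2 − 223×2.22) = 223/3347 = 0.06664 per min.

0.067 per min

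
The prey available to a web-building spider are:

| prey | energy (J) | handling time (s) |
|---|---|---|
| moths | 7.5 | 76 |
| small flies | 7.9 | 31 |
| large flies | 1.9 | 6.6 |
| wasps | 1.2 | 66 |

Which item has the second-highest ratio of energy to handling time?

small flies

In descending order of E/h:
large flies: 1.9/6.6 = 0.288 J/s
small flies: 7.9/31 = 0.255 J/s
moths: 7.5/76 = 0.0987 J/s
wasps: 1.2/66 = 0.0182 J/s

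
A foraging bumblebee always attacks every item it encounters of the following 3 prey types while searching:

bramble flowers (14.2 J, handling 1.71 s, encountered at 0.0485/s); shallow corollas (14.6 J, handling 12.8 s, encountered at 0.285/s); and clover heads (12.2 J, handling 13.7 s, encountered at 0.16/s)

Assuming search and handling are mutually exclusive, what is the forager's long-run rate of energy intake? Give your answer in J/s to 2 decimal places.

R = (0.0485×14.2 + 0.285×14.6 + 0.16×12.2) / (1 + 0.0485×1.71 + 0.285×12.8 + 0.16×13.7) = 6.802/6.923 = 0.9825 J/s.

0.98 J/s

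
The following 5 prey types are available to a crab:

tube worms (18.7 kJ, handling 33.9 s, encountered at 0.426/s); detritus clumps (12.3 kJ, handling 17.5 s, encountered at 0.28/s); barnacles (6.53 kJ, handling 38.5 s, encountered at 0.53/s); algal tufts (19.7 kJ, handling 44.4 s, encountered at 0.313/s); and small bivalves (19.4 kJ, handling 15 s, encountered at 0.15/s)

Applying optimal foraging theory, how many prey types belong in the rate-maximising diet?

1

Rank by E/h (kJ/s): small bivalves 1.29, detritus clumps 0.703, tube worms 0.552, algal tufts 0.444, barnacles 0.17. Include each in turn until the next type's E/h falls below the running intake rate.
Rate on top 1: 0.8954. detritus clumps: 0.703 < 0.8954 → exclude; stop.
Optimal diet: small bivalves — 1 of 5 types.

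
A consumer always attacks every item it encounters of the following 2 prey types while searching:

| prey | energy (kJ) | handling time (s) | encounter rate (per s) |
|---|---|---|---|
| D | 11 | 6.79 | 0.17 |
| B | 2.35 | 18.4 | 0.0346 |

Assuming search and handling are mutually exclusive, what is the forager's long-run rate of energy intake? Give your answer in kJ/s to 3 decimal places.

R = (0.17×11 + 0.0346×2.35) / (1 + 0.17×6.79 + 0.0346×18.4) = 1.951/2.791 = 0.6992 kJ/s.

0.699 kJ/s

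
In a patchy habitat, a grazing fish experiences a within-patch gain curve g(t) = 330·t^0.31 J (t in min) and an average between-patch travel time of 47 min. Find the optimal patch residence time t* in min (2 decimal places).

Optimal t* satisfies g'(t*) = g(t*)/(T + t*).
g'(t) = 0.31·330·t^-0.69. Setting 0.31·330·t^-0.69 = 330·t^0.31/(47+t) gives 0.31(47+t) = t, so 0.69·t = 0.31×47.
t* = 0.31×47/0.69 = 21.12 min.

21.12 min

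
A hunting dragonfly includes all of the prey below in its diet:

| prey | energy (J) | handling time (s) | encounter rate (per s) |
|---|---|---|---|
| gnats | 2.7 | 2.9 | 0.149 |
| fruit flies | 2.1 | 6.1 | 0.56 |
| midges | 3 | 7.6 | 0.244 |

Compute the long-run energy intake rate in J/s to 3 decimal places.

R = Σλ_iE_i / (1 + Σλ_ih_i)
Numerator: 0.149×2.7 + 0.56×2.1 + 0.244×3 = 2.31
Denominator: 1 + 0.149×2.9 + 0.56×6.1 + 0.244×7.6 = 6.702
R = 2.31/6.702 = 0.3447 J/s

0.345 J/s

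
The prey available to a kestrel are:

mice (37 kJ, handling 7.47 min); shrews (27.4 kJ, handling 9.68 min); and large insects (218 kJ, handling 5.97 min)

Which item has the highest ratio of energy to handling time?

large insects

In descending order of E/h:
large insects: 218/5.97 = 36.5 kJ/min
mice: 37/7.47 = 4.95 kJ/min
shrews: 27.4/9.68 = 2.83 kJ/min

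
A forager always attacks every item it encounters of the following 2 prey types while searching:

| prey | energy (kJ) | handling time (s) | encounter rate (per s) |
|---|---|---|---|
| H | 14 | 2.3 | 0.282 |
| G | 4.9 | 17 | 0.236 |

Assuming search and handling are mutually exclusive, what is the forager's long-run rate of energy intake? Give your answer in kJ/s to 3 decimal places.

0.902 kJ/s

R = (0.282×14 + 0.236×4.9) / (1 + 0.282×2.3 + 0.236×17) = 5.104/5.661 = 0.9017 kJ/s.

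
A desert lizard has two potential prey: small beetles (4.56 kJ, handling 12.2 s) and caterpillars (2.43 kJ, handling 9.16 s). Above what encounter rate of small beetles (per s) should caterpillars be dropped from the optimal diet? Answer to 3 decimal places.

The zero-one rule: include caterpillars iff E₂/h₂ > λE₁/(1+λh₁). Equality gives the switch point.
λE₁h₂ = E₂ + λE₂h₁ ⇒ λ = E₂/(E₁h₂ − E₂h₁) = 2.43/(41.77 − 29.65) = 0.2004 per s.

0.200 per s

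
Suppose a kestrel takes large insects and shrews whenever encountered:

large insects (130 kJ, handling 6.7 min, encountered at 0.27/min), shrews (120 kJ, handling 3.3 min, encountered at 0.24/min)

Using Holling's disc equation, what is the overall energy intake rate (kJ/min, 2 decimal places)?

R = Σλ_iE_i / (1 + Σλ_ih_i)
Numerator: 0.27×130 + 0.24×120 = 63.9
Denominator: 1 + 0.27×6.7 + 0.24×3.3 = 3.601
R = 63.9/3.601 = 17.75 kJ/min

17.75 kJ/min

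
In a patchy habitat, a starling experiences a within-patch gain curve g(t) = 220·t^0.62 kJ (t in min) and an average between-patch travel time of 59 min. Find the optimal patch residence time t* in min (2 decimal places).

96.26 min

Maximise g(t)/(T+t): set derivative to zero → g'(t)(T+t) = g(t).
g'(t) = 0.62·220·t^-0.38. Setting 0.62·220·t^-0.38 = 220·t^0.62/(59+t) gives 0.62(59+t) = t, so 0.38·t = 0.62×59.
t* = 0.62×59/0.38 = 96.26 min.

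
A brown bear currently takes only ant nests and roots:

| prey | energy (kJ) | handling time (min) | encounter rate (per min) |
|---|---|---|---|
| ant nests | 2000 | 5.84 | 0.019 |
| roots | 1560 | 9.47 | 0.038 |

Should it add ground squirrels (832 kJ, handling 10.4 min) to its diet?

Current rate: (0.019×2000 + 0.038×1560)/(1 + 0.019×5.84 + 0.038×9.47) = 66.14 kJ/min.
ground squirrels: E/h = 832/10.4 = 80 kJ/min.
Since 80 > R, including ground squirrels increases the long-run rate.

Yes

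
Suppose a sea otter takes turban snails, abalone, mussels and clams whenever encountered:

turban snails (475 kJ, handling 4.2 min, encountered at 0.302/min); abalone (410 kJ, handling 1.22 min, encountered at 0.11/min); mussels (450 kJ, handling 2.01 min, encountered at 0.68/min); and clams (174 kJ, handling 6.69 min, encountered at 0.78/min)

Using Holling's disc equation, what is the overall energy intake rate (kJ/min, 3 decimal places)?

70.127 kJ/min

Energy encountered per unit search time: 0.302×475 + 0.11×410 + 0.68×450 + 0.78×174 = 630.3 kJ/min.
Handling time per unit search time: 0.302×4.2 + 0.11×1.22 + 0.68×2.01 + 0.78×6.69 = 7.988.
Rate = 630.3/(1 + 7.988) = 70.13 kJ/min.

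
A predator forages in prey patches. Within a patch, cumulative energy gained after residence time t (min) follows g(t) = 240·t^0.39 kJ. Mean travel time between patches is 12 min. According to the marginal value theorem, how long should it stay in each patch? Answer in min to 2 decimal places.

Optimal t* satisfies g'(t*) = g(t*)/(T + t*).
g'(t) = 0.39·240·t^-0.61. Setting 0.39·240·t^-0.61 = 240·t^0.39/(12+t) gives 0.39(12+t) = t, so 0.61·t = 0.39×12.
t* = 0.39×12/0.61 = 7.672 min.

7.67 min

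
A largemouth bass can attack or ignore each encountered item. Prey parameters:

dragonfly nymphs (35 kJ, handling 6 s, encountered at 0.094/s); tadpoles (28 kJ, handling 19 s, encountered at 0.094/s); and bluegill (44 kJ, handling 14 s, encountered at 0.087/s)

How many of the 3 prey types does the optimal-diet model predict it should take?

Rank by E/h (kJ/s): dragonfly nymphs 5.83, bluegill 3.14, tadpoles 1.47. Include each in turn until the next type's E/h falls below the running intake rate.
Rate on top 1: 2.104. bluegill: 3.14 > 2.104 → include.
Rate on top 2: 2.559. tadpoles: 1.47 < 2.559 → exclude; stop.
Optimal diet: dragonfly nymphs, bluegill — 2 of 3 types.

2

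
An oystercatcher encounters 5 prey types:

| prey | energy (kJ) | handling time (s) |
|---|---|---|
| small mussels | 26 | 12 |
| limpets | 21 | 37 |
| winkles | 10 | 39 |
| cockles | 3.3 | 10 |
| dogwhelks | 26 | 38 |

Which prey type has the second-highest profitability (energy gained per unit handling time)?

dogwhelks

Profitability E/h (kJ/s): small mussels = 26/12 = 2.17, limpets = 21/37 = 0.568, winkles = 10/39 = 0.256, cockles = 3.3/10 = 0.33, dogwhelks = 26/38 = 0.684.
Ranked: small mussels > dogwhelks > limpets > cockles > winkles.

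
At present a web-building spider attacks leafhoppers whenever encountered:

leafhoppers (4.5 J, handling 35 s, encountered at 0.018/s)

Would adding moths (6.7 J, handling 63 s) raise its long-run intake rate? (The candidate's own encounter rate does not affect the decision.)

On leafhoppers alone, R = ΣλE/(1+Σλh) = 0.081/1.63 = 0.04969 J/s.
moths: E/h = 6.7/63 = 0.1063 J/s.
0.1063 > 0.04969, so adding moths raises the average — include it.

Yes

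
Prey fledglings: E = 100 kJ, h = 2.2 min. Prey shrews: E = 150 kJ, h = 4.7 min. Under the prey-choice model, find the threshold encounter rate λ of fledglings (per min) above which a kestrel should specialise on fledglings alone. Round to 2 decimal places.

1.07 per min

The zero-one rule: include shrews iff E₂/h₂ > λE₁/(1+λh₁). Equality gives the switch point.
λE₁h₂ = E₂ + λE₂h₁ ⇒ λ = E₂/(E₁h₂ − E₂h₁) = 150/(470 − 330) = 1.071 per min.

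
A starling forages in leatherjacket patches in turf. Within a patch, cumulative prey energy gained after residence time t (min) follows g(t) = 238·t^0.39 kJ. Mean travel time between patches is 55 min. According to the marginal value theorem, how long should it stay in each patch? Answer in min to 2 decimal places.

Optimal t* satisfies g'(t*) = g(t*)/(T + t*).
g'(t) = 0.39·238·t^-0.61. Setting 0.39·238·t^-0.61 = 238·t^0.39/(55+t) gives 0.39(55+t) = t, so 0.61·t = 0.39×55.
t* = 0.39×55/0.61 = 35.16 min.

35.16 min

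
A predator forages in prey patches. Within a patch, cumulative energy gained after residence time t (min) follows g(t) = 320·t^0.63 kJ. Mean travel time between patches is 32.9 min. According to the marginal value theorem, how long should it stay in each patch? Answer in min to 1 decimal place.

56.0 min

By the marginal value theorem, leave when the instantaneous gain rate g'(t) equals the habitat-wide average g(t)/(T + t).
g'(t) = 0.63·320·t^-0.37. Setting 0.63·320·t^-0.37 = 320·t^0.63/(32.9+t) gives 0.63(32.9+t) = t, so 0.37·t = 0.63×32.9.
t* = 0.63×32.9/0.37 = 56.02 min.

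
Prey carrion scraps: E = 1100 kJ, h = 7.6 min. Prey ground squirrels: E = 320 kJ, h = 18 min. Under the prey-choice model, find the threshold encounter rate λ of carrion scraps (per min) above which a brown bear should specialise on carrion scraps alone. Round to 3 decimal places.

Drop ground squirrels once their profitability E₂/h₂ falls below the rate achievable on carrion scraps alone: E₂/h₂ = λE₁/(1 + λh₁).
Solve for λ: λE₁h₂ = E₂(1 + λh₁) → λ(E₁h₂ − E₂h₁) = E₂ → λ = E₂/(E₁h₂ − E₂h₁).
λ = 320/(1100×18 − 320×7.6) = 320/1.737e+04 = 0.01842 per min.

0.018 per min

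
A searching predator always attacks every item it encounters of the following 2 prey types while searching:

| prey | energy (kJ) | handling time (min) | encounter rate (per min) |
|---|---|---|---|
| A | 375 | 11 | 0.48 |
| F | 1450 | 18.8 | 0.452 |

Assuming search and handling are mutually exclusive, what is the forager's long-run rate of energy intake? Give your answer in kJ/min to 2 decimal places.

R = (0.48×375 + 0.452×1450) / (1 + 0.48×11 + 0.452×18.8) = 835.4/14.78 = 56.53 kJ/min.

56.53 kJ/min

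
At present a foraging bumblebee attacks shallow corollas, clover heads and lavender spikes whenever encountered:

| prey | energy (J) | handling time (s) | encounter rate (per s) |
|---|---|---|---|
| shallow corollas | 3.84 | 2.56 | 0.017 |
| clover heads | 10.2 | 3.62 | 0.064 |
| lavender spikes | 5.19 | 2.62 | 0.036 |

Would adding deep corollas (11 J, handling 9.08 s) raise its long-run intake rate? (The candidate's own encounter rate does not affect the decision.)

Intake rate on the current diet: R = (0.017×3.84 + 0.064×10.2 + 0.036×5.19) / (1 + 0.017×2.56 + 0.064×3.62 + 0.036×2.62) = 0.9049/1.37 = 0.6608 J/s.
Profitability of deep corollas: 11/9.08 = 1.211 J/s.
Since 1.211 > R, including deep corollas increases the long-run rate.

Yes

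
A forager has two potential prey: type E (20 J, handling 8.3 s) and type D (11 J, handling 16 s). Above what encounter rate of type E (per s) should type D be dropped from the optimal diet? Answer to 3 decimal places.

At the threshold, the rate on type E alone equals the profitability of type D: λ·20/(1 + λ·8.3) = 11/16 = 0.6875.
Rearranging, λ(20 − 0.6875×8.3) = 0.6875, so λ = 0.6875/14.29 = 0.0481 per s.

0.048 per s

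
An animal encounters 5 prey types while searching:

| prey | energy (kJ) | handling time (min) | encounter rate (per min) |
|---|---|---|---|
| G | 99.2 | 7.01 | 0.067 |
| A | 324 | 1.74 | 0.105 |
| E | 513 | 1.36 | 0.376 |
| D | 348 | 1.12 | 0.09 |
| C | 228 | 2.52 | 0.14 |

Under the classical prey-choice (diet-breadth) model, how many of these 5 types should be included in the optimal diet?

Rank by E/h (kJ/min): E 377, D 311, A 186, C 90.5, G 14.2. Include each in turn until the next type's E/h falls below the running intake rate.
Rate on top 1: 127.6. D: 311 > 127.6 → include.
Rate on top 2: 139.1. A: 186 > 139.1 → include.
Rate on top 3: 143.9. C: 90.5 < 143.9 → exclude; stop.
Optimal diet: E, D, A — 3 of 5 types.

3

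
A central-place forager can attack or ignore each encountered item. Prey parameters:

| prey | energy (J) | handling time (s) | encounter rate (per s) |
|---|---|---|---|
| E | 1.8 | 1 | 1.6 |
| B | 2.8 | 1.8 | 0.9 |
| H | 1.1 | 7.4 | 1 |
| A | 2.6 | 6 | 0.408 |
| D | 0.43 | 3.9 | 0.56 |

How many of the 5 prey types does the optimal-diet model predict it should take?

Rank by E/h (J/s): E 1.8, B 1.56, A 0.433, H 0.149, D 0.11. Include each in turn until the next type's E/h falls below the running intake rate.
Rate on top 1: 1.108. B: 1.56 > 1.108 → include.
Rate on top 2: 1.28. A: 0.433 < 1.28 → exclude; stop.
Optimal diet: E, B — 2 of 5 types.

2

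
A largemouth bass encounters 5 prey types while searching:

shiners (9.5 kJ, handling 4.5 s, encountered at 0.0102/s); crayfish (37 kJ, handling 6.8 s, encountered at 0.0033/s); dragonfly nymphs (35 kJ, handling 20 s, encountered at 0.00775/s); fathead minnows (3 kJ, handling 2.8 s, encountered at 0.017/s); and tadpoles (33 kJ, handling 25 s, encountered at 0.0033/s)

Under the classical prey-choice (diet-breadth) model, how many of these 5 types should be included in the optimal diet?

5

Rank by E/h (kJ/s): crayfish 5.44, shiners 2.11, dragonfly nymphs 1.75, tadpoles 1.32, fathead minnows 1.07. Include each in turn until the next type's E/h falls below the running intake rate.
Rate on top 1: 0.1194. shiners: 2.11 > 0.1194 → include.
Rate on top 2: 0.205. dragonfly nymphs: 1.75 > 0.205 → include.
Rate on top 3: 0.4007. tadpoles: 1.32 > 0.4007 → include.
Rate on top 4: 0.4588. fathead minnows: 1.07 > 0.4588 → include.
Optimal diet: crayfish, shiners, dragonfly nymphs, tadpoles, fathead minnows — 5 of 5 types.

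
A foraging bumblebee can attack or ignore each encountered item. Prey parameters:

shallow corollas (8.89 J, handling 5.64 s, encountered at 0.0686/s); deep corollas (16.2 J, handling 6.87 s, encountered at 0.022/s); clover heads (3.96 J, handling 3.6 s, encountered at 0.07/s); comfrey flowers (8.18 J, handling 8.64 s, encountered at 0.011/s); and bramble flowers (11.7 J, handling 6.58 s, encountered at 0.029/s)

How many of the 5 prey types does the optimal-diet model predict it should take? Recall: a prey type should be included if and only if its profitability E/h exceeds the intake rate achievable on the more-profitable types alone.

5

E/h in descending order: deep corollas 2.36, bramble flowers 1.78, shallow corollas 1.58, clover heads 1.1, comfrey flowers 0.947 J/s. The optimal diet is the largest prefix of this list for which every included type satisfies E_i/h_i > R on the types above it.
Rate on top 1: 0.3096. bramble flowers: 1.78 > 0.3096 → include.
Rate on top 2: 0.5184. shallow corollas: 1.58 > 0.5184 → include.
Rate on top 3: 0.7552. clover heads: 1.1 > 0.7552 → include.
Rate on top 4: 0.799. comfrey flowers: 0.947 > 0.799 → include.
Optimal diet: deep corollas, bramble flowers, shallow corollas, clover heads, comfrey flowers — 5 of 5 types.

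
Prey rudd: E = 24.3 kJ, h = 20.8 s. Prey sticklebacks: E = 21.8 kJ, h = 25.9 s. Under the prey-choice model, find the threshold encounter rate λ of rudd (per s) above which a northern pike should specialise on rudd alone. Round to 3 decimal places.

0.124 per s

The zero-one rule: include sticklebacks iff E₂/h₂ > λE₁/(1+λh₁). Equality gives the switch point.
λE₁h₂ = E₂ + λE₂h₁ ⇒ λ = E₂/(E₁h₂ − E₂h₁) = 21.8/(629.4 − 453.4) = 0.1239 per s.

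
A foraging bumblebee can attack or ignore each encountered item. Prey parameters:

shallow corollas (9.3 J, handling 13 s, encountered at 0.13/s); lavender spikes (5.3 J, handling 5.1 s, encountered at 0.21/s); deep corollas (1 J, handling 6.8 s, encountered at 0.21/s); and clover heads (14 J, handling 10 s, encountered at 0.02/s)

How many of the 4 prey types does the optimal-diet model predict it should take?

3

Rank by E/h (J/s): clover heads 1.4, lavender spikes 1.04, shallow corollas 0.715, deep corollas 0.147. Include each in turn until the next type's E/h falls below the running intake rate.
Rate on top 1: 0.2333. lavender spikes: 1.04 > 0.2333 → include.
Rate on top 2: 0.6134. shallow corollas: 0.715 > 0.6134 → include.
Rate on top 3: 0.6569. deep corollas: 0.147 < 0.6569 → exclude; stop.
Optimal diet: clover heads, lavender spikes, shallow corollas — 3 of 4 types.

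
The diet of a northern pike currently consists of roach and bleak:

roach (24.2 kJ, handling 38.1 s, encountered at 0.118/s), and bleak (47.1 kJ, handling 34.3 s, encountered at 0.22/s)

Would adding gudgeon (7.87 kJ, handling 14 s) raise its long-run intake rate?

Intake rate on the current diet: R = (0.118×24.2 + 0.22×47.1) / (1 + 0.118×38.1 + 0.22×34.3) = 13.22/13.04 = 1.013 kJ/s.
gudgeon: E/h = 7.87/14 = 0.5621 kJ/s.
Since 0.5621 < R, time spent handling gudgeon is better spent searching.

No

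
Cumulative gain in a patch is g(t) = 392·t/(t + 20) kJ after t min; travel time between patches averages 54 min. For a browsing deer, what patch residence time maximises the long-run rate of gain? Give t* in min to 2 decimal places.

32.86 min

Optimal t* satisfies g'(t*) = g(t*)/(T + t*).
g'(t) = 392·20/(t + 20)². Setting 392·20/(t+20)² = 392t/[(t+20)(54+t)] gives 20(54+t) = t(t+20), so t² = 20×54 = 1080.
t* = √1080 = 32.86 min.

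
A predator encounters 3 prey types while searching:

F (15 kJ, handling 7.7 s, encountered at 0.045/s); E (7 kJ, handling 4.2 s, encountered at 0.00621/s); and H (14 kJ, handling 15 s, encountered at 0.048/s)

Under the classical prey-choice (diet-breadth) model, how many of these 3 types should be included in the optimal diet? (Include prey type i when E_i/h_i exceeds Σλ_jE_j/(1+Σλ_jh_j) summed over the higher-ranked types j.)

Rank by E/h (kJ/s): F 1.95, E 1.67, H 0.933. Include each in turn until the next type's E/h falls below the running intake rate.
Rate on top 1: 0.5013. E: 1.67 > 0.5013 → include.
Rate on top 2: 0.5234. H: 0.933 > 0.5234 → include.
Optimal diet: F, E, H — 3 of 3 types.

3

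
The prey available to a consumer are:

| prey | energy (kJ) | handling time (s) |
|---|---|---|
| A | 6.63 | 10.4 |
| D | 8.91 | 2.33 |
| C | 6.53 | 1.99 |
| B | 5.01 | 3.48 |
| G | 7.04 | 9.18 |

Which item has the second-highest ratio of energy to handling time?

In descending order of E/h:
D: 8.91/2.33 = 3.82 kJ/s
C: 6.53/1.99 = 3.28 kJ/s
B: 5.01/3.48 = 1.44 kJ/s
G: 7.04/9.18 = 0.767 kJ/s
A: 6.63/10.4 = 0.637 kJ/s

C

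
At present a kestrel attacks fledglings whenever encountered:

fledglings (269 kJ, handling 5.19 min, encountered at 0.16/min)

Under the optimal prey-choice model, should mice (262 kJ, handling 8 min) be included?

On fledglings alone, R = ΣλE/(1+Σλh) = 43.04/1.83 = 23.51 kJ/min.
mice: E/h = 262/8 = 32.75 kJ/min.
Since 32.75 > R, including mice increases the long-run rate.

Yes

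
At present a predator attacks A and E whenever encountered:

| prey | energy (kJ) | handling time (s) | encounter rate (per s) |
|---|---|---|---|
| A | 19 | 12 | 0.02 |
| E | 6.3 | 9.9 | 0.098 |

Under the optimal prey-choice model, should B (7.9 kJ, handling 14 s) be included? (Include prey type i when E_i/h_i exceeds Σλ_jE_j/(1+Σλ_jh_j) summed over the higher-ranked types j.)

Yes

Intake rate on the current diet: R = (0.02×19 + 0.098×6.3) / (1 + 0.02×12 + 0.098×9.9) = 0.9974/2.21 = 0.4513 kJ/s.
Profitability of B: 7.9/14 = 0.5643 kJ/s.
0.5643 > 0.4513, so adding B raises the average — include it.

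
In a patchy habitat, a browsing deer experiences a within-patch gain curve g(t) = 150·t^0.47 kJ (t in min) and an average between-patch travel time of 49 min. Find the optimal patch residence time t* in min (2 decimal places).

Maximise g(t)/(T+t): set derivative to zero → g'(t)(T+t) = g(t).
g'(t) = 0.47·150·t^-0.53. Setting 0.47·150·t^-0.53 = 150·t^0.47/(49+t) gives 0.47(49+t) = t, so 0.53·t = 0.47×49.
t* = 0.47×49/0.53 = 43.45 min.

43.45 min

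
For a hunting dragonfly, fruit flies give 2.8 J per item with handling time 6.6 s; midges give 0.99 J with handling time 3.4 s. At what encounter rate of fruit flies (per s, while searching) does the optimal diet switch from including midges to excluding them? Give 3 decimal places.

Drop midges once their profitability E₂/h₂ falls below the rate achievable on fruit flies alone: E₂/h₂ = λE₁/(1 + λh₁).
Solve for λ: λE₁h₂ = E₂(1 + λh₁) → λ(E₁h₂ − E₂h₁) = E₂ → λ = E₂/(E₁h₂ − E₂h₁).
λ = 0.99/(2.8×3.4 − 0.99×6.6) = 0.99/2.986 = 0.3315 per s.

0.332 per s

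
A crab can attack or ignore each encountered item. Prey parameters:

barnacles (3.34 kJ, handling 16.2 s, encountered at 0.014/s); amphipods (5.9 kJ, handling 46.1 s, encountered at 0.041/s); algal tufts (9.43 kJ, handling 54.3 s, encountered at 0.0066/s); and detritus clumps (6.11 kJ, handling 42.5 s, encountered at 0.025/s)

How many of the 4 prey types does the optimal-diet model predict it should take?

Profitabilities (E/h, kJ/s): barnacles 0.206, algal tufts 0.174, detritus clumps 0.144, amphipods 0.128. Add prey in this order while the next type's profitability exceeds the intake rate on those already taken.
Rate on top 1: 0.03812. algal tufts: 0.174 > 0.03812 → include.
Rate on top 2: 0.06876. detritus clumps: 0.144 > 0.06876 → include.
Rate on top 3: 0.09886. amphipods: 0.128 > 0.09886 → include.
Optimal diet: barnacles, algal tufts, detritus clumps, amphipods — 4 of 4 types.

4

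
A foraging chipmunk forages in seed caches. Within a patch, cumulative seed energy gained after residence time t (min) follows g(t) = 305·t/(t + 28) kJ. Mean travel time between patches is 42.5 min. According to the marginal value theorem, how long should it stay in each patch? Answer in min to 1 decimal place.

By the marginal value theorem, leave when the instantaneous gain rate g'(t) equals the habitat-wide average g(t)/(T + t).
g'(t) = 305·28/(t + 28)². Setting 305·28/(t+28)² = 305t/[(t+28)(42.5+t)] gives 28(42.5+t) = t(t+28), so t² = 28×42.5 = 1190.
t* = √1190 = 34.5 min.

34.5 min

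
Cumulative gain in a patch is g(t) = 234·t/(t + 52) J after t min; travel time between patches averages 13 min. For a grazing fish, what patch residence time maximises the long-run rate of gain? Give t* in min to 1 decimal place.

26.0 min

Optimal t* satisfies g'(t*) = g(t*)/(T + t*).
g'(t) = 234·52/(t + 52)². Setting 234·52/(t+52)² = 234t/[(t+52)(13+t)] gives 52(13+t) = t(t+52), so t² = 52×13 = 676.
t* = √676 = 26 min.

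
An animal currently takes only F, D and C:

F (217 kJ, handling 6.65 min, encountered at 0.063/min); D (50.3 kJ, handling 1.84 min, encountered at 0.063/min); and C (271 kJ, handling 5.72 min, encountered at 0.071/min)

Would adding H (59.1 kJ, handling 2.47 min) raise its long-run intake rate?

Yes

On F, D and C alone, R = ΣλE/(1+Σλh) = 36.08/1.941 = 18.59 kJ/min.
Profitability of H: 59.1/2.47 = 23.93 kJ/min.
Since 23.93 > R, including H increases the long-run rate.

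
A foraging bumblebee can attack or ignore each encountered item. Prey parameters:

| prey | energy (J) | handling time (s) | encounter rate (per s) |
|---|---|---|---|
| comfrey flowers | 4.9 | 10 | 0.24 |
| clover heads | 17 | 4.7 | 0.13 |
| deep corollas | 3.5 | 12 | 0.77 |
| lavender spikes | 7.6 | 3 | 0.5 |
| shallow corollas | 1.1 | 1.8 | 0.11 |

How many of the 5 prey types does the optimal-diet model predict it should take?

Rank by E/h (J/s): clover heads 3.62, lavender spikes 2.53, shallow corollas 0.611, comfrey flowers 0.49, deep corollas 0.292. Include each in turn until the next type's E/h falls below the running intake rate.
Rate on top 1: 1.372. lavender spikes: 2.53 > 1.372 → include.
Rate on top 2: 1.932. shallow corollas: 0.611 < 1.932 → exclude; stop.
Optimal diet: clover heads, lavender spikes — 2 of 5 types.

2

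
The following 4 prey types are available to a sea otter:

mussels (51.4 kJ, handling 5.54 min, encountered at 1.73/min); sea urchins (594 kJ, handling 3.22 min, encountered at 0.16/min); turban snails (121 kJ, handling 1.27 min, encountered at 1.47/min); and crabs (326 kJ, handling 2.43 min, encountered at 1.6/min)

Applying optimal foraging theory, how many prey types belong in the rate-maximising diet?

2

E/h in descending order: sea urchins 184, crabs 134, turban snails 95.3, mussels 9.28 kJ/min. The optimal diet is the largest prefix of this list for which every included type satisfies E_i/h_i > R on the types above it.
Rate on top 1: 62.72. crabs: 134 > 62.72 → include.
Rate on top 2: 114.1. turban snails: 95.3 < 114.1 → exclude; stop.
Optimal diet: sea urchins, crabs — 2 of 4 types.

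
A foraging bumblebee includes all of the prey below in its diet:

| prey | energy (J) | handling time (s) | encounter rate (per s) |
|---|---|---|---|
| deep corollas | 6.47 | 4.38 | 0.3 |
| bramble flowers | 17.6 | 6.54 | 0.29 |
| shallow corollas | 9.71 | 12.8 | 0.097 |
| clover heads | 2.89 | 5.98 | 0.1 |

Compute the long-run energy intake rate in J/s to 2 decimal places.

1.37 J/s

R = (0.3×6.47 + 0.29×17.6 + 0.097×9.71 + 0.1×2.89) / (1 + 0.3×4.38 + 0.29×6.54 + 0.097×12.8 + 0.1×5.98) = 8.276/6.05 = 1.368 J/s.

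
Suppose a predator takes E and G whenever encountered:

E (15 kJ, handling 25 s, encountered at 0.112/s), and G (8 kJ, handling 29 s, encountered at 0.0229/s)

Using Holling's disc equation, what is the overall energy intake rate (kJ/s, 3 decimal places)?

0.417 kJ/s

R = (0.112×15 + 0.0229×8) / (1 + 0.112×25 + 0.0229×29) = 1.863/4.464 = 0.4174 kJ/s.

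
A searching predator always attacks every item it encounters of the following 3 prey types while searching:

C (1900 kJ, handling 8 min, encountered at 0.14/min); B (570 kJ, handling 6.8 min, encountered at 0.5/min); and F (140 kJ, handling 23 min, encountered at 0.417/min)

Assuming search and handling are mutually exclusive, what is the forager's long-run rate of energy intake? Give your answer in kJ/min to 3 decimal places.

40.327 kJ/min

R = (0.14×1900 + 0.5×570 + 0.417×140) / (1 + 0.14×8 + 0.5×6.8 + 0.417×23) = 609.4/15.11 = 40.33 kJ/min.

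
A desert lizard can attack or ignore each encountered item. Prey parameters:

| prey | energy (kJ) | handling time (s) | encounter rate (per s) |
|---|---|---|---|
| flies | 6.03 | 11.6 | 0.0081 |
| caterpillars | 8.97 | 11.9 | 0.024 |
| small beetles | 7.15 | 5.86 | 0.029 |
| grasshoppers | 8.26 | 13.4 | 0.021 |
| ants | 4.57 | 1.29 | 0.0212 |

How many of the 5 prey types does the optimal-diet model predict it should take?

E/h in descending order: ants 3.54, small beetles 1.22, caterpillars 0.754, grasshoppers 0.616, flies 0.52 kJ/s. The optimal diet is the largest prefix of this list for which every included type satisfies E_i/h_i > R on the types above it.
Rate on top 1: 0.0943. small beetles: 1.22 > 0.0943 → include.
Rate on top 2: 0.2541. caterpillars: 0.754 > 0.2541 → include.
Rate on top 3: 0.3503. grasshoppers: 0.616 > 0.3503 → include.
Rate on top 4: 0.3928. flies: 0.52 > 0.3928 → include.
Optimal diet: ants, small beetles, caterpillars, grasshoppers, flies — 5 of 5 types.

5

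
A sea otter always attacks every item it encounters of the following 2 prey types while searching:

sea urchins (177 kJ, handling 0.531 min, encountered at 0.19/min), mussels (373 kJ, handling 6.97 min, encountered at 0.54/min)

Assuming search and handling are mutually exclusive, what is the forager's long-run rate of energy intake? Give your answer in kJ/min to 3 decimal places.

48.318 kJ/min

Energy encountered per unit search time: 0.19×177 + 0.54×373 = 235.1 kJ/min.
Handling time per unit search time: 0.19×0.531 + 0.54×6.97 = 3.865.
Rate = 235.1/(1 + 3.865) = 48.32 kJ/min.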